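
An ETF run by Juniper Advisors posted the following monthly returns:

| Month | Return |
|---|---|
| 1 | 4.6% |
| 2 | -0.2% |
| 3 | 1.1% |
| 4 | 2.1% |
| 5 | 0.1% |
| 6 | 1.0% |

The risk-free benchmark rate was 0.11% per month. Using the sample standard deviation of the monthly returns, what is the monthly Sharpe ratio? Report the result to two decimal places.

μ = (4.6 − 0.2 + 1.1 + 2.1 + 0.1 + 1) / 6 = 1.4500%
Sample σ = √[Σ(r − μ)² / 5] = √[15.2150 / 5] = √3.0430 = 1.7444%
Sharpe = (μ − rf) / σ = (1.4500 − 0.11) / 1.7444 = 1.3400 / 1.7444 = 0.7682

0.77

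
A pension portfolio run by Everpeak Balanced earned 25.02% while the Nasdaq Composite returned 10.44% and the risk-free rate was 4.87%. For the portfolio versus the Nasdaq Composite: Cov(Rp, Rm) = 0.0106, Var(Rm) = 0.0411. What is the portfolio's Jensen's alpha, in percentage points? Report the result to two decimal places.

18.71

β = Cov / Var = 0.0106 / 0.0411 = 0.2579
E[R] = Rf + β(Rm − Rf) = 4.87% + 0.2579 × (10.44% − 4.87%) = 6.3065%
α = Rp − E[R] = 25.02% − 6.3065% = 18.7135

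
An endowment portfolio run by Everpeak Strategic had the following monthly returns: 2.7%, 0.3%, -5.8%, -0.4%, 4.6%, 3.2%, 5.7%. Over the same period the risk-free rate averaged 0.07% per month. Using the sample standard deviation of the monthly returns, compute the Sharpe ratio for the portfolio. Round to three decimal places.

0.362

r̄ = (2.7 + 0.3 − 5.8 − 0.4 + 4.6 + 3.2 + 5.7) / 7 = 1.4714%
Σ(r − r̄)² = 89.9143; sample σ = √(89.9143/6) = 3.8711%
Sharpe = (r̄ − rf) / σ = (1.4714 − 0.07) / 3.8711 = 1.4014 / 3.8711 = 0.3620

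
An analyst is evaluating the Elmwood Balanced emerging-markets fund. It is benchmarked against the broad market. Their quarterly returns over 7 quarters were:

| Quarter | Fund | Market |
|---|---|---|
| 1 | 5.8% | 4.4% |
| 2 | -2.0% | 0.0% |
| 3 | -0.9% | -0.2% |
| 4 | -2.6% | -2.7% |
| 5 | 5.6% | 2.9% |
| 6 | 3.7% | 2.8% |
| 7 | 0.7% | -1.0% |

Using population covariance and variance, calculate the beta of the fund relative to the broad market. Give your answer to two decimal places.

1.29

r̄p = 1.4714%,  r̄m = 0.8857%
Cov = Σ(rp − r̄p)(rm − r̄m) / 7 = 7.0710
Var(rm) = Σ(rm − r̄m)² / 7 = 5.4927
β = Cov / Var = 7.0710 / 5.4927 = 1.2873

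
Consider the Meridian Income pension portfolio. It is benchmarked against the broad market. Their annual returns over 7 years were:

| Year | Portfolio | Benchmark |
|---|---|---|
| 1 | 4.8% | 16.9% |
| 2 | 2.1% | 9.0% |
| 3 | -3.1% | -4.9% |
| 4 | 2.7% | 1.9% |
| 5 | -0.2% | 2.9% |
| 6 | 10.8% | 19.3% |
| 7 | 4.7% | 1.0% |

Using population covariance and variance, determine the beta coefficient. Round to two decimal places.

0.40

r̄p = 3.1143%,  r̄m = 6.5857%
Cov = Σ(rp − r̄p)(rm − r̄m) / 7 = 27.0473
Var(rm) = Σ(rm − r̄m)² / 7 = 67.5041
β = Cov / Var = 27.0473 / 67.5041 = 0.4007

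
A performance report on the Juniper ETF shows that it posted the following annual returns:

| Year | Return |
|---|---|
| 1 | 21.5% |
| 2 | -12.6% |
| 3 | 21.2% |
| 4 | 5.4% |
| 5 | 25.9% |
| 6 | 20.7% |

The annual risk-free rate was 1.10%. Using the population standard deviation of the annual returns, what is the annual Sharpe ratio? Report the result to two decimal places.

Mean return r̄ = 82.10 / 6 = 13.6833%
Σ(r − r̄)² = (21.5 − 13.6833)² + (-12.6 − 13.6833)² + … = 1075.5083
population σ = √(1075.5083 / 6) = √179.2514 = 13.3885%
Sharpe = (r̄ − rf) / σ = (13.6833 − 1.1) / 13.3885 = 12.5833 / 13.3885 = 0.9399

0.94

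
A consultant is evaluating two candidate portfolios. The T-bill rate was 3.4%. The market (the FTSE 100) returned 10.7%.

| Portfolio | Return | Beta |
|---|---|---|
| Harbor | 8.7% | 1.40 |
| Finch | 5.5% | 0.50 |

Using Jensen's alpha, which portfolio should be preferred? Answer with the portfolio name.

Finch

Harbor: α = 8.7% − [3.4% + 1.40 × (10.7% − 3.4%)] = -4.920
Finch: α = 5.5% − [3.4% + 0.50 × (10.7% − 3.4%)] = -1.550
Highest: Finch (-1.550).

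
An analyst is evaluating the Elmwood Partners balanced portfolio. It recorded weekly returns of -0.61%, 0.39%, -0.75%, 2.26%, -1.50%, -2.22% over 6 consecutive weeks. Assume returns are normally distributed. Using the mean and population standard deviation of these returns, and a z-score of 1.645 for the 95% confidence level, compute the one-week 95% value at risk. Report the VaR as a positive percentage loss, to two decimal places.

Mean return μ = -2.430 / 6 = -0.4050%
Population std dev = √[12.3886 / 6] = 1.4369%
VaR = −(μ − z·σ) = −(-0.4050 − 1.645 × 1.4369) = −(-2.7687) = 2.7687%

2.77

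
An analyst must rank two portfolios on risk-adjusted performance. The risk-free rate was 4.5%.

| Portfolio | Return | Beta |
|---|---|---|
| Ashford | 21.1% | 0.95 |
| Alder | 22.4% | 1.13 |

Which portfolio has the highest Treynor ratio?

Ashford: Treynor = (21.1% − 4.5%) / 0.95 = 17.474
Alder: Treynor = (22.4% − 4.5%) / 1.13 = 15.841
Highest: Ashford (17.474).

Ashford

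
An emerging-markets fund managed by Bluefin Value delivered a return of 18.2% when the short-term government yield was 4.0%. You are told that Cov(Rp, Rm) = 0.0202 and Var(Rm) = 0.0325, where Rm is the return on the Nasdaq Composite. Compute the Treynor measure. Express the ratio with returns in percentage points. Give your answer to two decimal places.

22.85

β = Cov / Var = 0.0202 / 0.0325 = 0.6215
Treynor = (Rp − Rf) / β = (18.2% − 4.0%) / 0.6215 = 14.20 / 0.6215 = 22.8479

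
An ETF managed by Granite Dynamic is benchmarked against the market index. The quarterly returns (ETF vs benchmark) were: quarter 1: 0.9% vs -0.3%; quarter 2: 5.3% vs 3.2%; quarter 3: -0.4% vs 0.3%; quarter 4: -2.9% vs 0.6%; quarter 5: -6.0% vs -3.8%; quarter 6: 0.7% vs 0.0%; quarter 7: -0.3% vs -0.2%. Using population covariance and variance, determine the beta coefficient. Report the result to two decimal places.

1.49

r̄p = -0.3857%,  r̄m = -0.0286%
Cov = Σ(rp − r̄p)(rm − r̄m) / 7 = 5.3733
Var(rm) = Σ(rm − r̄m)² / 7 = 3.6078
β = Cov / Var = 5.3733 / 3.6078 = 1.4894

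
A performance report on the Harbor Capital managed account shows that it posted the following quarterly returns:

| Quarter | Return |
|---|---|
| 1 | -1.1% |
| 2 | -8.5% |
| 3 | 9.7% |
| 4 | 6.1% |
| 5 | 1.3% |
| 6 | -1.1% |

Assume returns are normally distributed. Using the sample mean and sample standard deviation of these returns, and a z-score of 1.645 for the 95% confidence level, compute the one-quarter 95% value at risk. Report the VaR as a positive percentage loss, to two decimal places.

9.36

r̄ = (-1.1 − 8.5 + 9.7 + 6.1 + 1.3 − 1.1) / 6 = 6.40 / 6 = 1.0667%
Sample std dev = √[200.8333 / 5] = 6.3377%
VaR = −(r̄ − z·σ) = −(1.0667 − 1.645 × 6.3377) = −(-9.3588) = 9.3588%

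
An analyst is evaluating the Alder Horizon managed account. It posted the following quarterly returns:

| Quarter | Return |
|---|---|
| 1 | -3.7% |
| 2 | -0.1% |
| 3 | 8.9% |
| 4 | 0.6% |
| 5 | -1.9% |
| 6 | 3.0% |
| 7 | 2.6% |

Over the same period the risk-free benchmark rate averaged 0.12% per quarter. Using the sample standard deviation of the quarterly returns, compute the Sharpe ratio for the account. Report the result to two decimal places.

0.30

r̄ = (-3.7 − 0.1 + 8.9 + 0.6 − 1.9 + 3 + 2.6) / 7 = 9.40 / 7 = 1.3429%
Σ(r − r̄)² = 100.0171; sample σ = √(100.0171/6) = 4.0828%
Sharpe = (r̄ − rf) / σ = (1.3429 − 0.12) / 4.0828 = 1.2229 / 4.0828 = 0.2995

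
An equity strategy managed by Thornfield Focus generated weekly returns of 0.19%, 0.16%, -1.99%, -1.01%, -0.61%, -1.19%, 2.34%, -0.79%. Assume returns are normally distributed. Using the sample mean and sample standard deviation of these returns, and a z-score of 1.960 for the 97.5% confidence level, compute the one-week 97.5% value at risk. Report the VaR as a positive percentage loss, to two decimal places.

r̄ = (0.19 + 0.16 − 1.99 − 1.01 − 0.61 − 1.19 + 2.34 − 0.79) / 8 = -0.3625%
Σ(r − r̄)² = (0.19 − (-0.3625))² + (0.16 − (-0.3625))² + (-1.99 − (-0.3625))² + … = 11.8786
σ = √[11.8786 / 7] = 1.3027%
VaR = −(r̄ − z·σ) = −(-0.3625 − 1.960 × 1.3027) = −(-2.9158) = 2.9158%

2.92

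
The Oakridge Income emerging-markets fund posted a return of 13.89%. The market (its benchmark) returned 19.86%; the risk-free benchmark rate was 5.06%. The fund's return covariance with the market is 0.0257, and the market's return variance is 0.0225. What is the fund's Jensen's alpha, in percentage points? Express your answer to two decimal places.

-8.07

β = Cov / Var = 0.0257 / 0.0225 = 1.1422
E[R] = Rf + β(Rm − Rf) = 5.06% + 1.1422 × (19.86% − 5.06%) = 21.9646%
α = Rp − E[R] = 13.89% − 21.9646% = -8.0746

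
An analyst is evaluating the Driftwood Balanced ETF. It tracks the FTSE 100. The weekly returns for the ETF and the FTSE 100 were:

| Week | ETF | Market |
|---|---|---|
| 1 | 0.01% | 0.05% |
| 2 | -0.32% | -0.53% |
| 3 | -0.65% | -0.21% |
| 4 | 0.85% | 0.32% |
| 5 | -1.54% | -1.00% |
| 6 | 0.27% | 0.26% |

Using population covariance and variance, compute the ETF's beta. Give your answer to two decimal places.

r̄p = -0.2300%,  r̄m = -0.1850%
Cov = Σ(rp − r̄p)(rm − r̄m) / 6 = 0.3223
Var(rm) = Σ(rm − r̄m)² / 6 = 0.2154
β = Cov / Var = 0.3223 / 0.2154 = 1.4963

1.50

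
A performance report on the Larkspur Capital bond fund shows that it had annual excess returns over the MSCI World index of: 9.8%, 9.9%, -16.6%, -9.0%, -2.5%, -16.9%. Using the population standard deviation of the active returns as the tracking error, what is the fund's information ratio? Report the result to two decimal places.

-0.38

Mean return r̄ = -25.30 / 6 = -4.2167%
Population σ = √[Σ(r − r̄)² / 6] = √[735.7883 / 6] = √122.6314 = 11.0739%
IR = r̄ / tracking error = -4.2167 / 11.0739 = -0.3808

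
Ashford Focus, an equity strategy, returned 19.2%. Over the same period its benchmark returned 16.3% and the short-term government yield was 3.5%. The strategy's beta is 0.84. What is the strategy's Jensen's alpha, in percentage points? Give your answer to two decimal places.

CAPM expected return = Rf + β(Rm − Rf) = 3.5% + 0.84 × (16.3% − 3.5%) = 3.5 + 0.84 × 12.80 = 14.2520%
Jensen's α = Rp − E[R] = 19.2% − 14.2520% = 4.9480

4.95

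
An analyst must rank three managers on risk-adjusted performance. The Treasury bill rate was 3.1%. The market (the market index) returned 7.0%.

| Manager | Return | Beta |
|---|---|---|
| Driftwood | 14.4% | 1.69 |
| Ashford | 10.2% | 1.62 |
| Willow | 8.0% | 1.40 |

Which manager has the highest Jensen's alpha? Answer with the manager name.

Driftwood

Driftwood: α = 14.4% − [3.1% + 1.69 × (7.0% − 3.1%)] = 4.709
Ashford: α = 10.2% − [3.1% + 1.62 × (7.0% − 3.1%)] = 0.782
Willow: α = 8.0% − [3.1% + 1.40 × (7.0% − 3.1%)] = -0.560
Highest: Driftwood (4.709).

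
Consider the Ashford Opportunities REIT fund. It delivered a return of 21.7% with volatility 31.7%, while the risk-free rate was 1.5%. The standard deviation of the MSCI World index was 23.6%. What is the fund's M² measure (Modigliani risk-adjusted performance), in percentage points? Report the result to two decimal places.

16.54

Sharpe = (Rp − Rf) / σp = (21.7% − 1.5%) / 31.7% = 0.6372
M² = Rf + Sharpe × σm = 1.5% + 0.6372 × 23.6% = 16.5379%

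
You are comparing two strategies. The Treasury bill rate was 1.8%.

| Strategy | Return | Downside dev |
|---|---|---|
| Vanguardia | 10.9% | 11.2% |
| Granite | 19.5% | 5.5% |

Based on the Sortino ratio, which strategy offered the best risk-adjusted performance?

Granite

Vanguardia: Sortino ratio = (10.9% − 1.8%) / 11.2% = 0.813
Granite: Sortino ratio = (19.5% − 1.8%) / 5.5% = 3.218
Highest: Granite (3.218).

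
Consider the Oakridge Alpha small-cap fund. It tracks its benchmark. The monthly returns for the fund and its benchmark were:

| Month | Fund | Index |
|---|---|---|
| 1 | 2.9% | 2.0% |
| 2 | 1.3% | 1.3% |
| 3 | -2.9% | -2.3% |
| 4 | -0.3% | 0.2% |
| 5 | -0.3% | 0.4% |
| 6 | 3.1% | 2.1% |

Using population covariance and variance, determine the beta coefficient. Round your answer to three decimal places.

r̄p = 0.6333%,  r̄m = 0.6167%
Cov = Σ(rp − r̄p)(rm − r̄m) / 6 = 3.0244
Var(rm) = Σ(rm − r̄m)² / 6 = 2.2181
β = Cov / Var = 3.0244 / 2.2181 = 1.3635

1.364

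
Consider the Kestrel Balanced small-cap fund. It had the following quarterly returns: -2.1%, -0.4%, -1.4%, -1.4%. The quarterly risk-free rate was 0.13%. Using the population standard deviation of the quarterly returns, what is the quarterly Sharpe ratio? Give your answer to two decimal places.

Mean return μ = -5.30 / 4 = -1.3250%
Population std dev = √[1.4675 / 4] = 0.6057%
Sharpe = (μ − rf) / σ = (-1.3250 − 0.13) / 0.6057 = -1.4550 / 0.6057 = -2.4022

-2.40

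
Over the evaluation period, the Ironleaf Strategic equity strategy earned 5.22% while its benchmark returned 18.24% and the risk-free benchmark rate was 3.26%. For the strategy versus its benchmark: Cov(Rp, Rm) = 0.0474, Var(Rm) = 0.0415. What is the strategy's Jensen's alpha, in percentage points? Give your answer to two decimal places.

-15.15

β = Cov / Var = 0.0474 / 0.0415 = 1.1422
E[R] = Rf + β(Rm − Rf) = 3.26% + 1.1422 × (18.24% − 3.26%) = 20.3702%
α = Rp − E[R] = 5.22% − 20.3702% = -15.1502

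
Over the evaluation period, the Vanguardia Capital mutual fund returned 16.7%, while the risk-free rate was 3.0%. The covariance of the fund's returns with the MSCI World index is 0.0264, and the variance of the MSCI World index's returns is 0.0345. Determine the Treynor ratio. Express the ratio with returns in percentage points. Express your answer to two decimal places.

17.90

β = Cov / Var = 0.0264 / 0.0345 = 0.7652
Treynor = (Rp − Rf) / β = (16.7% − 3.0%) / 0.7652 = 13.70 / 0.7652 = 17.9038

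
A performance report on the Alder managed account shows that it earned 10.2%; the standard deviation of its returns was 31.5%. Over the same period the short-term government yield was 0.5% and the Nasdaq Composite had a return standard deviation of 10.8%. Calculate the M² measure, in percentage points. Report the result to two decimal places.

Sharpe = (Rp − Rf) / σp = (10.2% − 0.5%) / 31.5% = 0.3079
M² = Rf + Sharpe × σm = 0.5% + 0.3079 × 10.8% = 3.8253%

3.83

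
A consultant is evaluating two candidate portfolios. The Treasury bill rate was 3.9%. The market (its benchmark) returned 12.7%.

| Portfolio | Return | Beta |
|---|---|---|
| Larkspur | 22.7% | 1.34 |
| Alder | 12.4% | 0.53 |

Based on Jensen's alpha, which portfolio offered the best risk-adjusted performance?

Larkspur

Larkspur: α = 22.7% − [3.9% + 1.34 × (12.7% − 3.9%)] = 7.008
Alder: α = 12.4% − [3.9% + 0.53 × (12.7% − 3.9%)] = 3.836
Highest: Larkspur (7.008).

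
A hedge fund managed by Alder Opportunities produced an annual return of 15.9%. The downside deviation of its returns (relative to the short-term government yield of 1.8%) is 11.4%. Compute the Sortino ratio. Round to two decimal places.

Sortino = (Rp − Rf) / σd = (15.9% − 1.8%) / 11.4% = 14.10% / 11.4% = 1.2368

1.24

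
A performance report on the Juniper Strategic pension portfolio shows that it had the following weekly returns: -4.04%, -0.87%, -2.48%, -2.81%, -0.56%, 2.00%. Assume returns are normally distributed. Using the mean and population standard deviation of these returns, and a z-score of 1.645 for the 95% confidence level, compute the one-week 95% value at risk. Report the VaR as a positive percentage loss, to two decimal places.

4.66

Mean return r̄ = -8.760 / 6 = -1.4600%
Σ(r − r̄)² = (-4.04 − (-1.4600))² + (-0.87 − (-1.4600))² + … = 22.6490
population σ = √(22.6490 / 6) = √3.7748 = 1.9429%
VaR = −(r̄ − z·σ) = −(-1.4600 − 1.645 × 1.9429) = −(-4.6561) = 4.6561%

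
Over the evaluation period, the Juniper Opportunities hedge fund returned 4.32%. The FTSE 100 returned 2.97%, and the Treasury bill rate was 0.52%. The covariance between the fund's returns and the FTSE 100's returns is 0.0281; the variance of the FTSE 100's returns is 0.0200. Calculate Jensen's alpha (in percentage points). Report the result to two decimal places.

β = Cov / Var = 0.0281 / 0.0200 = 1.4050
E[R] = Rf + β(Rm − Rf) = 0.52% + 1.4050 × (2.97% − 0.52%) = 3.9623%
α = Rp − E[R] = 4.32% − 3.9623% = 0.3577

0.36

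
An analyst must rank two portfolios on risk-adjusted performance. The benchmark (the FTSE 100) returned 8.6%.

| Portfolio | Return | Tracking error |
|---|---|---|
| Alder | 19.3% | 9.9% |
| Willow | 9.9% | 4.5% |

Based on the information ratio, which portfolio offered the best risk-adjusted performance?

Alder

Alder: IR = (19.3% − 8.6%) / 9.9% = 1.081
Willow: IR = (9.9% − 8.6%) / 4.5% = 0.289
Highest: Alder (1.081).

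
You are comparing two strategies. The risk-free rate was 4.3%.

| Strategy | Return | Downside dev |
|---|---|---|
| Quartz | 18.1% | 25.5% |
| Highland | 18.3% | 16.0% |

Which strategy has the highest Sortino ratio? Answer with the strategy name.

Quartz: Sortino ratio = (18.1% − 4.3%) / 25.5% = 0.541
Highland: Sortino ratio = (18.3% − 4.3%) / 16.0% = 0.875
Highest: Highland (0.875).

Highland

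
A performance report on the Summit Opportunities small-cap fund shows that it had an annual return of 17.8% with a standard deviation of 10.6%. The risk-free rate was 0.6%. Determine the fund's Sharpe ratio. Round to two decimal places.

Sharpe = (Rp − Rf) / σp = (17.8% − 0.6%) / 10.6% = 17.20% / 10.6% = 1.6226

1.62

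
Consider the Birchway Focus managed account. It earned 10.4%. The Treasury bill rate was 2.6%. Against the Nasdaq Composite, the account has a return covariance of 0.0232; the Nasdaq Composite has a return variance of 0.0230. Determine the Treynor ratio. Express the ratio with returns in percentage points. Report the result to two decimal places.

7.73

β = Cov / Var = 0.0232 / 0.0230 = 1.0087
Treynor = (Rp − Rf) / β = (10.4% − 2.6%) / 1.0087 = 7.80 / 1.0087 = 7.7327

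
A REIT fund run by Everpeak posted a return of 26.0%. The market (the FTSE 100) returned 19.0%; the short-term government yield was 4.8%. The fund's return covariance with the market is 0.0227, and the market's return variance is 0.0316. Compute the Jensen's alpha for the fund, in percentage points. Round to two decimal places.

11.00

β = Cov / Var = 0.0227 / 0.0316 = 0.7184
E[R] = Rf + β(Rm − Rf) = 4.8% + 0.7184 × (19.0% − 4.8%) = 15.0013%
α = Rp − E[R] = 26.0% − 15.0013% = 10.9987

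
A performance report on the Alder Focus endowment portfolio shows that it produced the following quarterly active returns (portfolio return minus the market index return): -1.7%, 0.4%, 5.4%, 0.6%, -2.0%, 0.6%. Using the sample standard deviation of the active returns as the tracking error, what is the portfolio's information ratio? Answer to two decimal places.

μ = (-1.7 + 0.4 + 5.4 + 0.6 − 2 + 0.6) / 6 = 0.5500%
Sample σ = √[Σ(r − μ)² / 5] = √[35.1150 / 5] = √7.0230 = 2.6501%
IR = μ / tracking error = 0.5500 / 2.6501 = 0.2075

0.21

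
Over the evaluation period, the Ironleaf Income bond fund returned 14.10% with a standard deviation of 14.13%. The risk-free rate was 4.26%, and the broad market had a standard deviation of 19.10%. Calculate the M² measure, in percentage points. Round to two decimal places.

Sharpe = (Rp − Rf) / σp = (14.10% − 4.26%) / 14.13% = 0.6964
M² = Rf + Sharpe × σm = 4.26% + 0.6964 × 19.10% = 17.5612%

17.56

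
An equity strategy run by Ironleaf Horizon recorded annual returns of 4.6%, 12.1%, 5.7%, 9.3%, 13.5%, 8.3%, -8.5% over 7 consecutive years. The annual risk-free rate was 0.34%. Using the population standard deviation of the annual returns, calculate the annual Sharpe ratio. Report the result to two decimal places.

0.90

r̄ = (4.6 + 12.1 + 5.7 + 9.3 + 13.5 + 8.3 − 8.5) / 7 = 45.00 / 7 = 6.4286%
Σ(r − r̄)² = (4.6 − 6.4286)² + (12.1 − 6.4286)² + (5.7 − 6.4286)² + … = 320.6543
σ = √[320.6543 / 7] = 6.7681%
Sharpe = (r̄ − rf) / σ = (6.4286 − 0.34) / 6.7681 = 6.0886 / 6.7681 = 0.8996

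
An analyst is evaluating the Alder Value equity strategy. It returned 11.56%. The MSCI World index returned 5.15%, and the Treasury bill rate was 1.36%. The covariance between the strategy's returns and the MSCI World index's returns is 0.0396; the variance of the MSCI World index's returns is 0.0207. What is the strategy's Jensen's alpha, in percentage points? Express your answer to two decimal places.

2.95

β = Cov / Var = 0.0396 / 0.0207 = 1.9130
E[R] = Rf + β(Rm − Rf) = 1.36% + 1.9130 × (5.15% − 1.36%) = 8.6103%
α = Rp − E[R] = 11.56% − 8.6103% = 2.9497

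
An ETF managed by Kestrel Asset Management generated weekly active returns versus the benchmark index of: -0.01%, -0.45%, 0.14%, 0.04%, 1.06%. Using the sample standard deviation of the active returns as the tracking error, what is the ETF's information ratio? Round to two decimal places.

0.28

r̄ = (-0.01 − 0.45 + 0.14 + 0.04 + 1.06) / 5 = 0.1560%
Sample std dev = √[1.2257 / 4] = 0.5536%
IR = r̄ / tracking error = 0.1560 / 0.5536 = 0.2818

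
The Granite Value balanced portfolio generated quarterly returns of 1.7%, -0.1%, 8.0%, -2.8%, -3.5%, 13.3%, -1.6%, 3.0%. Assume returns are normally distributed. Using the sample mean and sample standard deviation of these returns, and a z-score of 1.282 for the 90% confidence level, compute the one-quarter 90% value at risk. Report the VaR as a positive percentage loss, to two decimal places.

Mean return r̄ = 18.00 / 8 = 2.2500%
Sample std dev = √[234.9400 / 7] = 5.7933%
VaR = −(r̄ − z·σ) = −(2.2500 − 1.282 × 5.7933) = −(-5.1770) = 5.1770%

5.18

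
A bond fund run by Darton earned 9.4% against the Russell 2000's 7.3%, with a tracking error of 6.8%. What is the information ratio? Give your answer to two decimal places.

IR = (Rp − Rb) / TE = (9.4% − 7.3%) / 6.8% = 2.10% / 6.8% = 0.3088

0.31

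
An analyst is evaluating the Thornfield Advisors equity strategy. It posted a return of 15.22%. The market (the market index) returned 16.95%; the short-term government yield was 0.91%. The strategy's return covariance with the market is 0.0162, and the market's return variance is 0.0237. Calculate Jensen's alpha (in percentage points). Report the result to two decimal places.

3.35

β = Cov / Var = 0.0162 / 0.0237 = 0.6835
E[R] = Rf + β(Rm − Rf) = 0.91% + 0.6835 × (16.95% − 0.91%) = 11.8733%
α = Rp − E[R] = 15.22% − 11.8733% = 3.3467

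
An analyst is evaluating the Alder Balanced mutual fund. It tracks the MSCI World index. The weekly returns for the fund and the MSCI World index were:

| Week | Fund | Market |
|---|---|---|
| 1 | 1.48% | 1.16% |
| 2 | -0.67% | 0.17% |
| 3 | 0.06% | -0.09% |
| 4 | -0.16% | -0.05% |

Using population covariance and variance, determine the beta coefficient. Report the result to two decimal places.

r̄p = 0.1775%,  r̄m = 0.2975%
Cov = Σ(rp − r̄p)(rm − r̄m) / 4 = 0.3486
Var(rm) = Σ(rm − r̄m)² / 4 = 0.2578
β = Cov / Var = 0.3486 / 0.2578 = 1.3522

1.35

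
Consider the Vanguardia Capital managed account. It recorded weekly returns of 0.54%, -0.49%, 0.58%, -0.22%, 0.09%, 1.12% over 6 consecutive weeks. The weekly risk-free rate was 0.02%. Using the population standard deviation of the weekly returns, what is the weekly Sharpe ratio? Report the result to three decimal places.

0.464

Mean return r̄ = 1.620 / 6 = 0.2700%
Population std dev = √[1.7416 / 6] = 0.5388%
Sharpe = (r̄ − rf) / σ = (0.2700 − 0.02) / 0.5388 = 0.2500 / 0.5388 = 0.4640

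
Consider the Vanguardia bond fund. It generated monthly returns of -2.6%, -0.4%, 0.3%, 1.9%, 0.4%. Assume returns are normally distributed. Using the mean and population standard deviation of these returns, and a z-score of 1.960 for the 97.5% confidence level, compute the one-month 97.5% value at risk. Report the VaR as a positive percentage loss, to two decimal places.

r̄ = (-2.6 − 0.4 + 0.3 + 1.9 + 0.4) / 5 = -0.0800%
Σ(r − r̄)² = (-2.6 − (-0.0800))² + (-0.4 − (-0.0800))² + … = 10.7480
σ = √[10.7480 / 5] = 1.4662%
VaR = −(r̄ − z·σ) = −(-0.0800 − 1.960 × 1.4662) = −(-2.9538) = 2.9538%

2.95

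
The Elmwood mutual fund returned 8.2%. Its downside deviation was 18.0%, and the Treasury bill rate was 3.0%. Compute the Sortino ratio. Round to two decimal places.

Sortino = (Rp − Rf) / σd = (8.2% − 3.0%) / 18.0% = 5.20% / 18.0% = 0.2889

0.29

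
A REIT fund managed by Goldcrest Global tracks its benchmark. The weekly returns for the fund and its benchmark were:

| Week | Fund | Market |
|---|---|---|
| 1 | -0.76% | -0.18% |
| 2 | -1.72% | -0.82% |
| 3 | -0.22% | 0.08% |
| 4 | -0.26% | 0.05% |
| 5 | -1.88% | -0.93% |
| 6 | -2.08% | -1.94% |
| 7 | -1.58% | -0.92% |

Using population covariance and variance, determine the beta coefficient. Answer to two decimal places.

r̄p = -1.2143%,  r̄m = -0.6657%
Cov = Σ(rp − r̄p)(rm − r̄m) / 7 = 0.4422
Var(rm) = Σ(rm − r̄m)² / 7 = 0.4409
β = Cov / Var = 0.4422 / 0.4409 = 1.0029

1.00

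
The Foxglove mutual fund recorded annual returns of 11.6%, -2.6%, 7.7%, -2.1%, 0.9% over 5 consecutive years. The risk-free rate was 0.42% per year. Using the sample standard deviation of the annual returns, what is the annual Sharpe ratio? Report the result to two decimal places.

Mean return r̄ = 15.50 / 5 = 3.1000%
Sample σ = √[Σ(r − r̄)² / 4] = √[157.7800 / 4] = √39.4450 = 6.2805%
Sharpe = (r̄ − rf) / σ = (3.1000 − 0.42) / 6.2805 = 2.6800 / 6.2805 = 0.4267

0.43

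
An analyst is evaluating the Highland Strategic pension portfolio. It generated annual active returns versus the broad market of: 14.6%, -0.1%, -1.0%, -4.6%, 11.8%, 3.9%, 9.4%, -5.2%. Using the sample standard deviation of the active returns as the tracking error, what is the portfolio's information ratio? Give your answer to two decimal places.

r̄ = (14.6 − 0.1 − 1 − 4.6 + 11.8 + 3.9 + 9.4 − 5.2) / 8 = 3.6000%
Sample std dev = √[401.5000 / 7] = 7.5734%
IR = r̄ / tracking error = 3.6000 / 7.5734 = 0.4753

0.48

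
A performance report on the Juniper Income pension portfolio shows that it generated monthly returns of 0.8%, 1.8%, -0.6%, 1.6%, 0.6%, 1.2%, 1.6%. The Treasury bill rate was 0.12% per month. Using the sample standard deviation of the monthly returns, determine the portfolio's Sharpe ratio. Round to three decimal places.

1.057

r̄ = (0.8 + 1.8 − 0.6 + 1.6 + 0.6 + 1.2 + 1.6) / 7 = 1.0000%
Σ(r − r̄)² = 4.1600; sample σ = √(4.1600/6) = 0.8327%
Sharpe = (r̄ − rf) / σ = (1.0000 − 0.12) / 0.8327 = 0.8800 / 0.8327 = 1.0568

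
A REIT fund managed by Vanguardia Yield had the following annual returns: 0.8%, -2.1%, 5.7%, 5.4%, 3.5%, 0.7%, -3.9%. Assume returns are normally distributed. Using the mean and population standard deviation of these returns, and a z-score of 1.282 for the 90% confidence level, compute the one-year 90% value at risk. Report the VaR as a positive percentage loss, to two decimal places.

2.89

Mean return μ = 10.10 / 7 = 1.4429%
Σ(r − μ)² = (0.8 − 1.4429)² + (-2.1 − 1.4429)² + … = 80.0771
σ = √[80.0771 / 7] = 3.3822%
VaR = −(μ − z·σ) = −(1.4429 − 1.282 × 3.3822) = −(-2.8931) = 2.8931%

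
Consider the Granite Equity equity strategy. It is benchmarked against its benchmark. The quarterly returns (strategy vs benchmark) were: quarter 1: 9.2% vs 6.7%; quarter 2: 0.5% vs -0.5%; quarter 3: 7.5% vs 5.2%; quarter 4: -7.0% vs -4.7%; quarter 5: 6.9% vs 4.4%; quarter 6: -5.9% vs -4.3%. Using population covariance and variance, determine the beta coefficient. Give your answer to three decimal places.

r̄p = 1.8667%,  r̄m = 1.1333%
Cov = Σ(rp − r̄p)(rm − r̄m) / 6 = 29.3878
Var(rm) = Σ(rm − r̄m)² / 6 = 20.7356
β = Cov / Var = 29.3878 / 20.7356 = 1.4173

1.417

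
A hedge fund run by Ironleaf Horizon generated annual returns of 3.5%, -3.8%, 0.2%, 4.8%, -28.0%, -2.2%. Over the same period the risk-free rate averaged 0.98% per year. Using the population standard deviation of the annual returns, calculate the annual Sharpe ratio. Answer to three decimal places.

Mean return μ = -25.50 / 6 = -4.2500%
Σ(r − μ)² = (3.5 − (-4.2500))² + (-3.8 − (-4.2500))² + … = 730.2350
σ = √[730.2350 / 6] = 11.0320%
Sharpe = (μ − rf) / σ = (-4.2500 − 0.98) / 11.0320 = -5.2300 / 11.0320 = -0.4741

-0.474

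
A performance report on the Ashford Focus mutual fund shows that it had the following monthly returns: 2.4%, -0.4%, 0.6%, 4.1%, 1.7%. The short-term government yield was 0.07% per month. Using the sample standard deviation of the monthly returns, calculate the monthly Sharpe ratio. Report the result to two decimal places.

μ = (2.4 − 0.4 + 0.6 + 4.1 + 1.7) / 5 = 8.40 / 5 = 1.6800%
Σ(r − μ)² = (2.4 − 1.6800)² + (-0.4 − 1.6800)² + (0.6 − 1.6800)² + … = 11.8680
sample σ = √(11.8680 / 4) = √2.9670 = 1.7225%
Sharpe = (μ − rf) / σ = (1.6800 − 0.07) / 1.7225 = 1.6100 / 1.7225 = 0.9347

0.93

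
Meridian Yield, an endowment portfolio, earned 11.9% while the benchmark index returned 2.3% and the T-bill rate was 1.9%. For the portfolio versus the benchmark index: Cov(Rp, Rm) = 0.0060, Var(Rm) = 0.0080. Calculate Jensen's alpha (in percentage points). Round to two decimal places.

9.70

β = Cov / Var = 0.0060 / 0.0080 = 0.7500
E[R] = Rf + β(Rm − Rf) = 1.9% + 0.7500 × (2.3% − 1.9%) = 2.2000%
α = Rp − E[R] = 11.9% − 2.2000% = 9.7000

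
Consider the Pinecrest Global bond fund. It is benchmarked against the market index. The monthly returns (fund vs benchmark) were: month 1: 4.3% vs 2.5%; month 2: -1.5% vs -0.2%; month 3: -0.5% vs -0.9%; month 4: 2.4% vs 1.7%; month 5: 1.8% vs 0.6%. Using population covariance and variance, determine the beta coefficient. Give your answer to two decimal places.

1.56

r̄p = 1.3000%,  r̄m = 0.7400%
Cov = Σ(rp − r̄p)(rm − r̄m) / 5 = 2.3700
Var(rm) = Σ(rm − r̄m)² / 5 = 1.5224
β = Cov / Var = 2.3700 / 1.5224 = 1.5568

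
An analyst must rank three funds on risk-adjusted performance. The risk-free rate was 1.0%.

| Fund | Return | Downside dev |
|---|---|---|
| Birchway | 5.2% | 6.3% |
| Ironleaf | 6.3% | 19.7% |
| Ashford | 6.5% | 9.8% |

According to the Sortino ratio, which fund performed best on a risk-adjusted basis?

Birchway: Sortino ratio = (5.2% − 1.0%) / 6.3% = 0.667
Ironleaf: Sortino ratio = (6.3% − 1.0%) / 19.7% = 0.269
Ashford: Sortino ratio = (6.5% − 1.0%) / 9.8% = 0.561
Highest: Birchway (0.667).

Birchway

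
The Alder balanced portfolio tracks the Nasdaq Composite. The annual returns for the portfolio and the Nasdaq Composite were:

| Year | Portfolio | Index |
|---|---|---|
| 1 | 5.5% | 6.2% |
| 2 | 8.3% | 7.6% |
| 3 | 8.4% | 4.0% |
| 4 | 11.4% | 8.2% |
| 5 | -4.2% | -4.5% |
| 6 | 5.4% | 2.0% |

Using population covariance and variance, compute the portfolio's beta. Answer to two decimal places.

1.05

r̄p = 5.8000%,  r̄m = 3.9167%
Cov = Σ(rp − r̄p)(rm − r̄m) / 6 = 19.6100
Var(rm) = Σ(rm − r̄m)² / 6 = 18.6081
β = Cov / Var = 19.6100 / 18.6081 = 1.0538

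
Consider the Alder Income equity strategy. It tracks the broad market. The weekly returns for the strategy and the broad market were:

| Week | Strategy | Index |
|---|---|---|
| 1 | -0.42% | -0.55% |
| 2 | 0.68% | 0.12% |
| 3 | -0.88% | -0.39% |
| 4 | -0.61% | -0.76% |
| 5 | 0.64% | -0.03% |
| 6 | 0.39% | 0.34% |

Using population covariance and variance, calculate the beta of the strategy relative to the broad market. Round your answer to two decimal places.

r̄p = -0.0333%,  r̄m = -0.2117%
Cov = Σ(rp − r̄p)(rm − r̄m) / 6 = 0.1984
Var(rm) = Σ(rm − r̄m)² / 6 = 0.1490
β = Cov / Var = 0.1984 / 0.1490 = 1.3315

1.33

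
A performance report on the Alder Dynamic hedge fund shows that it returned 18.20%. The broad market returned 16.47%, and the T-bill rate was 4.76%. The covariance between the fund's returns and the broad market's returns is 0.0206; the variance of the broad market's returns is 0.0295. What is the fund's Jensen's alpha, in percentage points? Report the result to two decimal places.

5.26

β = Cov / Var = 0.0206 / 0.0295 = 0.6983
E[R] = Rf + β(Rm − Rf) = 4.76% + 0.6983 × (16.47% − 4.76%) = 12.9371%
α = Rp − E[R] = 18.20% − 12.9371% = 5.2629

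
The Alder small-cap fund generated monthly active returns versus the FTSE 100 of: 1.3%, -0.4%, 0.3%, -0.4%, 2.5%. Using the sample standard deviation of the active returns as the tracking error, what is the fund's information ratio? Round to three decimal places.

0.531

r̄ = (1.3 − 0.4 + 0.3 − 0.4 + 2.5) / 5 = 0.6600%
Sample σ = √[Σ(r − r̄)² / 4] = √[6.1720 / 4] = √1.5430 = 1.2422%
IR = r̄ / tracking error = 0.6600 / 1.2422 = 0.5313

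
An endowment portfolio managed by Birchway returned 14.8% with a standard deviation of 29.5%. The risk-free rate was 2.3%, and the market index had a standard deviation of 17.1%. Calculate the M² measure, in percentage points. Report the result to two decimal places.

9.55

Sharpe = (Rp − Rf) / σp = (14.8% − 2.3%) / 29.5% = 0.4237
M² = Rf + Sharpe × σm = 2.3% + 0.4237 × 17.1% = 9.5453%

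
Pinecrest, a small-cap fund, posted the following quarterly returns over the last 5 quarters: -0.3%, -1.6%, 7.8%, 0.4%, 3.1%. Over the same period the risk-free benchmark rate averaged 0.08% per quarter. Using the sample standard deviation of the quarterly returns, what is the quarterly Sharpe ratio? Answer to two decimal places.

0.48

r̄ = (-0.3 − 1.6 + 7.8 + 0.4 + 3.1) / 5 = 9.40 / 5 = 1.8800%
Sample std dev = √[55.5880 / 4] = 3.7279%
Sharpe = (r̄ − rf) / σ = (1.8800 − 0.08) / 3.7279 = 1.8000 / 3.7279 = 0.4828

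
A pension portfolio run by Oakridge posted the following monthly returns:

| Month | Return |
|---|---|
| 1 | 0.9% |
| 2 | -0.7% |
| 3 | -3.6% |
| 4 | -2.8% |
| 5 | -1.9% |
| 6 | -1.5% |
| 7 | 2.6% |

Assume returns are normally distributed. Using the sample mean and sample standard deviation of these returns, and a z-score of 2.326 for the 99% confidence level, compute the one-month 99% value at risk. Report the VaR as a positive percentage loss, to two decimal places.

6.00

μ = (0.9 − 0.7 − 3.6 − 2.8 − 1.9 − 1.5 + 2.6) / 7 = -7.00 / 7 = -1.0000%
Sample std dev = √[27.7200 / 6] = 2.1494%
VaR = −(μ − z·σ) = −(-1.0000 − 2.326 × 2.1494) = −(-5.9995) = 5.9995%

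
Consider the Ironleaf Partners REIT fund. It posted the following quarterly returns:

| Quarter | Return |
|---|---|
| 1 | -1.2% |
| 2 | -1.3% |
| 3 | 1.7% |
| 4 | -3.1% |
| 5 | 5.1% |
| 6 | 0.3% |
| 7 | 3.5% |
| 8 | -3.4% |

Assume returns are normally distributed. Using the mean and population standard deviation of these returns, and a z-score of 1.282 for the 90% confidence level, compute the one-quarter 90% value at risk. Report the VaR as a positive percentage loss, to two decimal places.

r̄ = (-1.2 − 1.3 + 1.7 − 3.1 + 5.1 + 0.3 + 3.5 − 3.4) / 8 = 0.2000%
Σ(r − r̄)² = (-1.2 − 0.2000)² + (-1.3 − 0.2000)² + … = 65.2200
σ = √[65.2200 / 8] = 2.8553%
VaR = −(r̄ − z·σ) = −(0.2000 − 1.282 × 2.8553) = −(-3.4605) = 3.4605%

3.46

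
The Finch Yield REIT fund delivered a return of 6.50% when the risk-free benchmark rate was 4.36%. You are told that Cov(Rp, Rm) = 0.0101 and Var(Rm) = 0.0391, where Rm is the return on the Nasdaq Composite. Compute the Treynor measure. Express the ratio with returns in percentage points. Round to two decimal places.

β = Cov / Var = 0.0101 / 0.0391 = 0.2583
Treynor = (Rp − Rf) / β = (6.50% − 4.36%) / 0.2583 = 2.14 / 0.2583 = 8.2849

8.28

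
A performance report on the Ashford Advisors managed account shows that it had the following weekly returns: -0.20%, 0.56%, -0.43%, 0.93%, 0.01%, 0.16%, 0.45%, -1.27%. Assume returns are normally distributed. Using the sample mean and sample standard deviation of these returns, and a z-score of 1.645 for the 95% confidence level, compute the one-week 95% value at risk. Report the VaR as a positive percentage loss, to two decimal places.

r̄ = (-0.2 + 0.56 − 0.43 + 0.93 + 0.01 + 0.16 + 0.45 − 1.27) / 8 = 0.210 / 8 = 0.0263%
Sample std dev = √[3.2390 / 7] = 0.6802%
VaR = −(r̄ − z·σ) = −(0.0263 − 1.645 × 0.6802) = −(-1.0926) = 1.0926%

1.09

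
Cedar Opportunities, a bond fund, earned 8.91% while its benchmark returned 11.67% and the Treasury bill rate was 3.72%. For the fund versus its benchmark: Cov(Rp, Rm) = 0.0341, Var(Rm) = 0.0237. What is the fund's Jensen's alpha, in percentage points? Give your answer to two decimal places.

β = Cov / Var = 0.0341 / 0.0237 = 1.4388
E[R] = Rf + β(Rm − Rf) = 3.72% + 1.4388 × (11.67% − 3.72%) = 15.1585%
α = Rp − E[R] = 8.91% − 15.1585% = -6.2485

-6.25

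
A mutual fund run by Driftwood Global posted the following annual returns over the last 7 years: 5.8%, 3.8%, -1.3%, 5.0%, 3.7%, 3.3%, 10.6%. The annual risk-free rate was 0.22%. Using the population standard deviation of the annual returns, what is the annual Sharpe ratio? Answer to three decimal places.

Mean return r̄ = 30.90 / 7 = 4.4143%
Σ(r − r̄)² = (5.8 − 4.4143)² + (3.8 − 4.4143)² + (-1.3 − 4.4143)² + … = 75.3086
population σ = √(75.3086 / 7) = √10.7584 = 3.2800%
Sharpe = (r̄ − rf) / σ = (4.4143 − 0.22) / 3.2800 = 4.1943 / 3.2800 = 1.2788

1.279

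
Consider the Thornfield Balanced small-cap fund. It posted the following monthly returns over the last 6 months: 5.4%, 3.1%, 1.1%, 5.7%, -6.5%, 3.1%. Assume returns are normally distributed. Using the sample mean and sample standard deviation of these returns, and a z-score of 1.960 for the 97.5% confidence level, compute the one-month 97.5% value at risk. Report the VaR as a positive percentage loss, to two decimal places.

r̄ = (5.4 + 3.1 + 1.1 + 5.7 − 6.5 + 3.1) / 6 = 1.9833%
Sample σ = √[Σ(r − r̄)² / 5] = √[100.7283 / 5] = √20.1457 = 4.4884%
VaR = −(r̄ − z·σ) = −(1.9833 − 1.960 × 4.4884) = −(-6.8140) = 6.8140%

6.81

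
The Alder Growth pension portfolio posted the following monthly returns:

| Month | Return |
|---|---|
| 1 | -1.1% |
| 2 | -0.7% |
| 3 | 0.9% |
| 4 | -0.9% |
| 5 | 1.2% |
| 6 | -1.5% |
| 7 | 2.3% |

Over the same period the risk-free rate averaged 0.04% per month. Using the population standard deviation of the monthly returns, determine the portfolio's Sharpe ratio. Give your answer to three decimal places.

r̄ = (-1.1 − 0.7 + 0.9 − 0.9 + 1.2 − 1.5 + 2.3) / 7 = 0.0286%
Population σ = √[Σ(r − r̄)² / 7] = √[12.2943 / 7] = √1.7563 = 1.3253%
Sharpe = (r̄ − rf) / σ = (0.0286 − 0.04) / 1.3253 = -0.0114 / 1.3253 = -0.0086

-0.009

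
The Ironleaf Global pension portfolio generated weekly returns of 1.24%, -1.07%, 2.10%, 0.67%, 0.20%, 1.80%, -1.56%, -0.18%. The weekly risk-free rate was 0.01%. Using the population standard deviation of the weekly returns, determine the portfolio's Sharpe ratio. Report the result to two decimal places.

Mean return r̄ = 3.200 / 8 = 0.4000%
Σ(r − r̄)² = 12.0074; population σ = √(12.0074/8) = 1.2251%
Sharpe = (r̄ − rf) / σ = (0.4000 − 0.01) / 1.2251 = 0.3900 / 1.2251 = 0.3183

0.32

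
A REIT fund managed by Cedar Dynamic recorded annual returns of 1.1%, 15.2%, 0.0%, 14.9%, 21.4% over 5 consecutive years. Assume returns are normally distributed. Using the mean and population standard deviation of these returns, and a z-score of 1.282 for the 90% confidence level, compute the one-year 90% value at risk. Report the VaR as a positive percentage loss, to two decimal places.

0.34

r̄ = (1.1 + 15.2 + 0 + 14.9 + 21.4) / 5 = 10.5200%
Σ(r − r̄)² = 358.8680; population σ = √(358.8680/5) = 8.4719%
VaR = −(r̄ − z·σ) = −(10.5200 − 1.282 × 8.4719) = −(-0.3410) = 0.3410%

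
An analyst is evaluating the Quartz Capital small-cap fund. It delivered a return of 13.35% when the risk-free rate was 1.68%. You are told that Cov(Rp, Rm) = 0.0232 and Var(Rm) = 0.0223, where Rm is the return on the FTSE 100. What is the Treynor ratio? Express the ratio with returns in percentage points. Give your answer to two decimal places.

11.22

β = Cov / Var = 0.0232 / 0.0223 = 1.0404
Treynor = (Rp − Rf) / β = (13.35% − 1.68%) / 1.0404 = 11.67 / 1.0404 = 11.2168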